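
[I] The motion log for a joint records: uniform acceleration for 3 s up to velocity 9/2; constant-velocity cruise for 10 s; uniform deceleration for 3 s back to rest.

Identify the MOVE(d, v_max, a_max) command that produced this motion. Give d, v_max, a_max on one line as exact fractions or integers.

d=117/2 v_max=9/2 a_max=3/2

a_max = (9/2)/3 = 3/2
d_a = ½·9/2·3 = 27/4; d_c = 9/2·10 = 45
d = 2·27/4 + 45 = 117/2
t_c = 10 > 0 ⇒ limit active, v_max = 9/2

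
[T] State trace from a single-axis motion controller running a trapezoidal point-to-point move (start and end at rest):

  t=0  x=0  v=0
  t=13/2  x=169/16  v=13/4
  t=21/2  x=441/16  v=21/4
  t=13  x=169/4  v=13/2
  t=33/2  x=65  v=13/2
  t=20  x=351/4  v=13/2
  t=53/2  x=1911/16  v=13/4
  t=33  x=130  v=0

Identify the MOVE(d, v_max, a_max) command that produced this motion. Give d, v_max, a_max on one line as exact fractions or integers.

d=130 v_max=13/2 a_max=1/2

final state: t=33, x=130, v=0 → d = 130
a_max = (13/4−0)/(13/2−0) = 1/2
max v = 13/2 over t∈[13,20] → v_max = 13/2
check: 13/2·(13+7) = 130 ✓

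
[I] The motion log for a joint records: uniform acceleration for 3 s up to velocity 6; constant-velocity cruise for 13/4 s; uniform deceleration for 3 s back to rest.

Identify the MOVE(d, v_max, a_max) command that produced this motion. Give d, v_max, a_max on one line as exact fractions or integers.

d=75/2 v_max=6 a_max=2

a_max = 6/3 = 2
d_a = ½·6·3 = 9; d_c = 6·13/4 = 39/2
d = 2·9 + 39/2 = 75/2
t_c = 13/4 > 0 ⇒ limit active, v_max = 6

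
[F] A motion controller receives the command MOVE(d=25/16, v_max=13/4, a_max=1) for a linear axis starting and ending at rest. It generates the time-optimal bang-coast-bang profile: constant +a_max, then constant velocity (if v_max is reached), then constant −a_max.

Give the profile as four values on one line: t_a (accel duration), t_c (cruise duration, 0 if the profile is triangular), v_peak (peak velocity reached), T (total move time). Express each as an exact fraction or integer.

t_a=5/4 t_c=0 v_peak=5/4 T=5/2

(v_max)²/a_max = (13/4)²/1 = 169/16
25/16 < 169/16 → triangular
v_peak = √(25/16·1) = √(25/16) = 5/4
t_a = (5/4)/1 = 5/4; t_c = 0
T = 2·5/4 = 5/2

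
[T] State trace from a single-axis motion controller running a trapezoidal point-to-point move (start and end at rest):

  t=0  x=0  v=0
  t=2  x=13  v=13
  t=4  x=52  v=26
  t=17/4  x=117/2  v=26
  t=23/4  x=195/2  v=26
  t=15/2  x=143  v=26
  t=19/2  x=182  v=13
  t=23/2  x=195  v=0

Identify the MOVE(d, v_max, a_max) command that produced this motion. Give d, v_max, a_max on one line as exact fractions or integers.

final state: t=23/2, x=195, v=0 → d = 195
a_max = (13−0)/(2−0) = 13/2
max v = 26 over t∈[4,15/2] → v_max = 26
check: 26·(4+7/2) = 195 ✓

d=195 v_max=26 a_max=13/2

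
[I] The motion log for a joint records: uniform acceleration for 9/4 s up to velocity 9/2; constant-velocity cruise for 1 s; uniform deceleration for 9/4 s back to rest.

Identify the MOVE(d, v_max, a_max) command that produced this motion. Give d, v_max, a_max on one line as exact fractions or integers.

a_max = (9/2)/(9/4) = 2
d_a = ½·9/2·9/4 = 81/16; d_c = 9/2·1 = 9/2
d = 2·81/16 + 9/2 = 117/8
t_c = 1 > 0 → v_max = v_peak = 9/2

d=117/8 v_max=9/2 a_max=2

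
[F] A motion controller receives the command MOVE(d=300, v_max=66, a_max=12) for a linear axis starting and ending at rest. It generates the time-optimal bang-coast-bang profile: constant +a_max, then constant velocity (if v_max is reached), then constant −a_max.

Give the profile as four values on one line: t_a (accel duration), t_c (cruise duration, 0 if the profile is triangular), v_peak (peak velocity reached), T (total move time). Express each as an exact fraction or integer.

v_max²/a_max = 66²/12 = 363
300 < 363 ⇒ no cruise
v_peak = √(300·12) = √3600 = 60
t_a = 60/12 = 5; t_c = 0
T = 2·5 = 10

t_a=5 t_c=0 v_peak=60 T=10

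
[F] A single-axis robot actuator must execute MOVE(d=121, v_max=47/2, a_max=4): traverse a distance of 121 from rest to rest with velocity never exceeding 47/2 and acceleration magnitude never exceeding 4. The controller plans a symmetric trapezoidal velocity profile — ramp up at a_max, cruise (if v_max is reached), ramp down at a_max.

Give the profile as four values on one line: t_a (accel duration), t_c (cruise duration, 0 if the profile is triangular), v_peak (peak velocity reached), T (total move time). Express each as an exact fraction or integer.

(v_max)²/a_max = (47/2)²/4 = 2209/16
121 < 2209/16 ⇒ no cruise
v_peak = √(121·4) = √484 = 22
t_a = 22/4 = 11/2; t_c = 0
T = 2·11/2 = 11

t_a=11/2 t_c=0 v_peak=22 T=11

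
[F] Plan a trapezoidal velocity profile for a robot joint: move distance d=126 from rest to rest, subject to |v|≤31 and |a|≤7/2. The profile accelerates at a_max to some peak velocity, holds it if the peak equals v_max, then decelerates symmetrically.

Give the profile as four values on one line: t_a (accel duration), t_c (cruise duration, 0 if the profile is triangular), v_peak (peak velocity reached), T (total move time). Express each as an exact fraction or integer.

t_a=6 t_c=0 v_peak=21 T=12

(v_max)²/a_max = 31²/(7/2) = 1922/7
126 < 1922/7 ⇒ no cruise
v_peak = √(126·7/2) = √441 = 21
t_a = 21/(7/2) = 6; t_c = 0
T = 2·6 = 12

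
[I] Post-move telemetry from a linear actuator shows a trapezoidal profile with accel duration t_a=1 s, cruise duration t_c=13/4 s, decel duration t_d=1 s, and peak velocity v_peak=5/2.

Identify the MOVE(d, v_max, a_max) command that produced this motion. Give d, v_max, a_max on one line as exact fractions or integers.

a_max = (5/2)/1 = 5/2
d_a = ½·5/2·1 = 5/4; d_c = 5/2·13/4 = 65/8
d = 2·5/4 + 65/8 = 85/8
t_c = 13/4 > 0 → v_max = v_peak = 5/2

d=85/8 v_max=5/2 a_max=5/2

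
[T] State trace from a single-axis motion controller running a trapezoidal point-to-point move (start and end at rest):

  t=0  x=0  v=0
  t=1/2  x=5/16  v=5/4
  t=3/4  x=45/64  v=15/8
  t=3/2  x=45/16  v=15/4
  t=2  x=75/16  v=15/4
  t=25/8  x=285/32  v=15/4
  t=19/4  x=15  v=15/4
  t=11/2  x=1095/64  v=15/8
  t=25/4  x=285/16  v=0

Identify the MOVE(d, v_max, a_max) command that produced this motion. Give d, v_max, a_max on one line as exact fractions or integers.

final state: t=25/4, x=285/16, v=0 → d = 285/16
a_max = (5/4−0)/(1/2−0) = 5/2
max v = 15/4 over t∈[3/2,19/4] → v_max = 15/4
check: 15/4·(3/2+13/4) = 285/16 ✓

d=285/16 v_max=15/4 a_max=5/2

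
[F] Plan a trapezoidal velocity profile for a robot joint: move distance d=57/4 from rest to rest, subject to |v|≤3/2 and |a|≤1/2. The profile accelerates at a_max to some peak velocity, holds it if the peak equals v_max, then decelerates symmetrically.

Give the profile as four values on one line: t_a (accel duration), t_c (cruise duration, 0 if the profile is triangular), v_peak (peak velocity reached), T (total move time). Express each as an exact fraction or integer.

t_a=3 t_c=13/2 v_peak=3/2 T=25/2

(v_max)²/a_max = (3/2)²/(1/2) = 9/2
57/4 ≥ 9/2 ⇒ cruise phase
t_a = (3/2)/(1/2) = 3; v_peak = 3/2
d_cruise = 57/4 − 9/2 = 39/4; t_c = (39/4)/(3/2) = 13/2
T = 2·3 + 13/2 = 25/2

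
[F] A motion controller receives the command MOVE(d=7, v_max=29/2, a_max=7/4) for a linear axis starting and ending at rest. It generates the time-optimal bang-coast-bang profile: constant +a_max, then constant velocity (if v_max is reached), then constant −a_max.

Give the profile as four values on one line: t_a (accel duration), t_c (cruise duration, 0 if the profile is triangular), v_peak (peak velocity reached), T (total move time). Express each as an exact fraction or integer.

t_a=2 t_c=0 v_peak=7/2 T=4

vₘ²/aₘ = (29/2)²/(7/4) = 841/7
7 < 841/7 → triangular
v_peak = √(7·7/4) = √(49/4) = 7/2
t_a = (7/2)/(7/4) = 2; t_c = 0
T = 2·2 = 4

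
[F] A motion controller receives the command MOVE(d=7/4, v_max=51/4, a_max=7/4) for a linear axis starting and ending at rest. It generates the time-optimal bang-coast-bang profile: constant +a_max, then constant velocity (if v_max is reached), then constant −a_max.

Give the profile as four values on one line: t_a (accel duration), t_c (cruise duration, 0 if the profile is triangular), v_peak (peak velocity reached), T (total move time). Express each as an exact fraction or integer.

t_a=1 t_c=0 v_peak=7/4 T=2

vₘ²/aₘ = (51/4)²/(7/4) = 2601/28
7/4 < 2601/28 ⇒ no cruise
v_peak = √(7/4·7/4) = √(49/16) = 7/4
t_a = (7/4)/(7/4) = 1; t_c = 0
T = 2·1 = 2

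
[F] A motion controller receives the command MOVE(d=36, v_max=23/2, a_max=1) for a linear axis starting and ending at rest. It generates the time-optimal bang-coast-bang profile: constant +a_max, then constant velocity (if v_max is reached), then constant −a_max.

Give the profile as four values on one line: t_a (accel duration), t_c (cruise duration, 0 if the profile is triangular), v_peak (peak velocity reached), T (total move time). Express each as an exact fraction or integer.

t_a=6 t_c=0 v_peak=6 T=12

(v_max)²/a_max = (23/2)²/1 = 529/4
36 < 529/4 ⇒ no cruise
v_peak = √(36·1) = √36 = 6
t_a = 6/1 = 6; t_c = 0
T = 2·6 = 12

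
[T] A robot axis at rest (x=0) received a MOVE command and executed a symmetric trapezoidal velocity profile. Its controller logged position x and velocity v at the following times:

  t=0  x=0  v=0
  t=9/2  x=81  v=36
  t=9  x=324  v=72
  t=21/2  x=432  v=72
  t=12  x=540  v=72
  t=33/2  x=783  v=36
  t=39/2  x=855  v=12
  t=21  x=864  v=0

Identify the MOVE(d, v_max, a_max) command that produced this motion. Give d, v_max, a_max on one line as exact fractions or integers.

final state: t=21, x=864, v=0 → d = 864
a_max = (36−0)/(9/2−0) = 8
max v = 72 over t∈[9,12] → v_max = 72
check: 72·(9+3) = 864 ✓

d=864 v_max=72 a_max=8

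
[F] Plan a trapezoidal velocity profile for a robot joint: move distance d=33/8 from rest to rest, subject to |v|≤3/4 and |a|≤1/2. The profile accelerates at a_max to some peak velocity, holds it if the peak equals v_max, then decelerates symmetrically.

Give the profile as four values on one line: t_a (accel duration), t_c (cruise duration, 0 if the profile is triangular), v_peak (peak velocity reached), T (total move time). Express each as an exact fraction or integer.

t_a=3/2 t_c=4 v_peak=3/4 T=7

vₘ²/aₘ = (3/4)²/(1/2) = 9/8
33/8 ≥ 9/8 ⇒ cruise phase
t_a = (3/4)/(1/2) = 3/2; v_peak = 3/4
d_cruise = 33/8 − 9/8 = 3; t_c = 3/(3/4) = 4
T = 2·3/2 + 4 = 7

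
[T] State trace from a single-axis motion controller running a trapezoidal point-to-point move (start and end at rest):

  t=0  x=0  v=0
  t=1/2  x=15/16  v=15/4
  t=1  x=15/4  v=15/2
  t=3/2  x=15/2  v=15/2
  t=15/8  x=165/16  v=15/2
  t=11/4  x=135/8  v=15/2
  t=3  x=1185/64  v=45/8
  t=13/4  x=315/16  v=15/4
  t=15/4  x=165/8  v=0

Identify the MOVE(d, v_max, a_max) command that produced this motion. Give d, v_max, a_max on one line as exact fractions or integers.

d=165/8 v_max=15/2 a_max=15/2

final state: t=15/4, x=165/8, v=0 → d = 165/8
a_max = (15/4−0)/(1/2−0) = 15/2
max v = 15/2 over t∈[1,11/4] → v_max = 15/2
check: 15/2·(1+7/4) = 165/8 ✓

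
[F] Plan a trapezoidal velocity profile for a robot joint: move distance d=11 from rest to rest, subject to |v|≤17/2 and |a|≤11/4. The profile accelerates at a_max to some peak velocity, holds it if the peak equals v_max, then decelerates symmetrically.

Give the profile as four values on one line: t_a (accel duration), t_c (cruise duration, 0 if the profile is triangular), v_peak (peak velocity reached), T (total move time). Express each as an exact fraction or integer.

vₘ²/aₘ = (17/2)²/(11/4) = 289/11
11 < 289/11 → triangular
v_peak = √(11·11/4) = √(121/4) = 11/2
t_a = (11/2)/(11/4) = 2; t_c = 0
T = 2·2 = 4

t_a=2 t_c=0 v_peak=11/2 T=4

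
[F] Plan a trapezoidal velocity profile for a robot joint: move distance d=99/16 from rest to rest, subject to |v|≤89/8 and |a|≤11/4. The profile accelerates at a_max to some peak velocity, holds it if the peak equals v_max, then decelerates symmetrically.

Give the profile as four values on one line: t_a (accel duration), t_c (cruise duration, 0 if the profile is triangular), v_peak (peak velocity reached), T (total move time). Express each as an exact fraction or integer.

t_a=3/2 t_c=0 v_peak=33/8 T=3

vₘ²/aₘ = (89/8)²/(11/4) = 7921/176
99/16 < 7921/176 so t_c = 0
v_peak = √(99/16·11/4) = √(1089/64) = 33/8
t_a = (33/8)/(11/4) = 3/2; t_c = 0
T = 2·3/2 = 3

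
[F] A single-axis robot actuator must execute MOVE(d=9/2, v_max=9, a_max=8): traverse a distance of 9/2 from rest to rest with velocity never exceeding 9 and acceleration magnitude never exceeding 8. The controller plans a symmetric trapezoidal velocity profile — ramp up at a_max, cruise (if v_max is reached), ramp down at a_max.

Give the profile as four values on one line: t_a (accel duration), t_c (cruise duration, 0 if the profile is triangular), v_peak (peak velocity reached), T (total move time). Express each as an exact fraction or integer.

t_a=3/4 t_c=0 v_peak=6 T=3/2

v_max²/a_max = 9²/8 = 81/8
9/2 < 81/8 → triangular
v_peak = √(9/2·8) = √36 = 6
t_a = 6/8 = 3/4; t_c = 0
T = 2·3/4 = 3/2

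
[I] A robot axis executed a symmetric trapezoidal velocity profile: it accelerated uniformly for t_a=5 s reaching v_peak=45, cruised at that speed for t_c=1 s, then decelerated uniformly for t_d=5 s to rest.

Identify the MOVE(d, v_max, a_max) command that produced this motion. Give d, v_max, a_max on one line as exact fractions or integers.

d=270 v_max=45 a_max=9

a_max = 45/5 = 9
d_a = ½·45·5 = 225/2; d_c = 45·1 = 45
d = 2·225/2 + 45 = 270
t_c = 1 > 0 so v_max = 45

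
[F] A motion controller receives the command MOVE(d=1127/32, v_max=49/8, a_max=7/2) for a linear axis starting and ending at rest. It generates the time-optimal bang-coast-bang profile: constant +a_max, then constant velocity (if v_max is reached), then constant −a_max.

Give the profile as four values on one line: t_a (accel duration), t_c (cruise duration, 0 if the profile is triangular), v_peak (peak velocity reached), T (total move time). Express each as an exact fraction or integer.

v_max²/a_max = (49/8)²/(7/2) = 343/32
1127/32 ≥ 343/32 so v_max reached
t_a = (49/8)/(7/2) = 7/4; v_peak = 49/8
d_cruise = 1127/32 − 343/32 = 49/2; t_c = (49/2)/(49/8) = 4
T = 2·7/4 + 4 = 15/2

t_a=7/4 t_c=4 v_peak=49/8 T=15/2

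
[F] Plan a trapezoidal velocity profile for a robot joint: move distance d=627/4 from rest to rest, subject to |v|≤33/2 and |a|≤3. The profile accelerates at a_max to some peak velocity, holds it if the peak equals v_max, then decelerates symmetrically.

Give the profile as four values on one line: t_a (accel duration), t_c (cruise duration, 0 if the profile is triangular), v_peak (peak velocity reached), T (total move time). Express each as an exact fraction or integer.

(v_max)²/a_max = (33/2)²/3 = 363/4
627/4 ≥ 363/4 so v_max reached
t_a = (33/2)/3 = 11/2; v_peak = 33/2
d_cruise = 627/4 − 363/4 = 66; t_c = 66/(33/2) = 4
T = 2·11/2 + 4 = 15

t_a=11/2 t_c=4 v_peak=33/2 T=15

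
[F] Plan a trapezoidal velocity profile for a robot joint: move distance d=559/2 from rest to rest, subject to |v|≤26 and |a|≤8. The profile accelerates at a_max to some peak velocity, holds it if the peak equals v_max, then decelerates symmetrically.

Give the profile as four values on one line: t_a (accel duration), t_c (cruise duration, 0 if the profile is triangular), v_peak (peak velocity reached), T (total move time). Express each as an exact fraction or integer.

t_a=13/4 t_c=15/2 v_peak=26 T=14

vₘ²/aₘ = 26²/8 = 169/2
559/2 ≥ 169/2 ⇒ cruise phase
t_a = 26/8 = 13/4; v_peak = 26
d_cruise = 559/2 − 169/2 = 195; t_c = 195/26 = 15/2
T = 2·13/4 + 15/2 = 14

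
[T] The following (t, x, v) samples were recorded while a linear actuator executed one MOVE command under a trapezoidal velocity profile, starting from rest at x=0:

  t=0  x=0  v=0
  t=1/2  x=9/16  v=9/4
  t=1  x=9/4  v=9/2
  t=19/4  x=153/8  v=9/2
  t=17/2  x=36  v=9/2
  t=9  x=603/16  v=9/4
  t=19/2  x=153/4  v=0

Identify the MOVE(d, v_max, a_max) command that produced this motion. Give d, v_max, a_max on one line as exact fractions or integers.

d=153/4 v_max=9/2 a_max=9/2

final state: t=19/2, x=153/4, v=0 → d = 153/4
a_max = (9/4−0)/(1/2−0) = 9/2
max v = 9/2 over t∈[1,17/2] → v_max = 9/2
check: 9/2·(1+15/2) = 153/4 ✓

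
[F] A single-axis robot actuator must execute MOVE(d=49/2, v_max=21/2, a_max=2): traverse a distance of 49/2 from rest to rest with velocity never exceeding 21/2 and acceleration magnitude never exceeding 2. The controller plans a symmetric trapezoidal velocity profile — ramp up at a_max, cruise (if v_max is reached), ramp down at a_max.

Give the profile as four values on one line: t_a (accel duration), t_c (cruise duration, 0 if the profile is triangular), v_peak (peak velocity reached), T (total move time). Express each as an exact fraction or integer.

t_a=7/2 t_c=0 v_peak=7 T=7

(v_max)²/a_max = (21/2)²/2 = 441/8
49/2 < 441/8 ⇒ no cruise
v_peak = √(49/2·2) = √49 = 7
t_a = 7/2; t_c = 0
T = 2·7/2 = 7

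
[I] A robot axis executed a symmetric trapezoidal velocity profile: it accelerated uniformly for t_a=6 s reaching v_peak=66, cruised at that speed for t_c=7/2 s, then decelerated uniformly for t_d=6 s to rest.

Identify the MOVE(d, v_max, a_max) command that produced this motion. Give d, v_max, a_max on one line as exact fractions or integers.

d=627 v_max=66 a_max=11

a_max = 66/6 = 11
d_a = ½·66·6 = 198; d_c = 66·7/2 = 231
d = 2·198 + 231 = 627
t_c = 7/2 > 0 → v_max = v_peak = 66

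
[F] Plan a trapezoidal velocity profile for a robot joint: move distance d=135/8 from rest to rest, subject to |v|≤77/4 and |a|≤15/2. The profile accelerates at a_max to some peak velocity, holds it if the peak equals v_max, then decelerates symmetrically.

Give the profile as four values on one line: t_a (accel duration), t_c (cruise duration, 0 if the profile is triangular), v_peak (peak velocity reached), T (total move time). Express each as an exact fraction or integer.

t_a=3/2 t_c=0 v_peak=45/4 T=3

v_max²/a_max = (77/4)²/(15/2) = 5929/120
135/8 < 5929/120 ⇒ no cruise
v_peak = √(135/8·15/2) = √(2025/16) = 45/4
t_a = (45/4)/(15/2) = 3/2; t_c = 0
T = 2·3/2 = 3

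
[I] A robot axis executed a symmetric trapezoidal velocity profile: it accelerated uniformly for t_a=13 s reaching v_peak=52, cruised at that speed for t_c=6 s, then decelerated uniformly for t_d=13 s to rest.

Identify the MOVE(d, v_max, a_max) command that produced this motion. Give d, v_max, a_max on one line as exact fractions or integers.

a_max = 52/13 = 4
d_a = ½·52·13 = 338; d_c = 52·6 = 312
d = 2·338 + 312 = 988
t_c = 6 > 0 ⇒ limit active, v_max = 52

d=988 v_max=52 a_max=4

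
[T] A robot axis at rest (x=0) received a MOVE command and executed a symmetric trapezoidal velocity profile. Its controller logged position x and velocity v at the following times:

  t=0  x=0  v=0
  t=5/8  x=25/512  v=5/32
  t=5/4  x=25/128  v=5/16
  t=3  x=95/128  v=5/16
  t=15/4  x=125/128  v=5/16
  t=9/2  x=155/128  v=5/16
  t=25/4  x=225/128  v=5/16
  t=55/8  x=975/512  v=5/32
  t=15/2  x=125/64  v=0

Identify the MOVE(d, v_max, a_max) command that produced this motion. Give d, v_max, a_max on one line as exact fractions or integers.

final state: t=15/2, x=125/64, v=0 → d = 125/64
a_max = (5/32−0)/(5/8−0) = 1/4
max v = 5/16 over t∈[5/4,25/4] → v_max = 5/16
check: 5/16·(5/4+5) = 125/64 ✓

d=125/64 v_max=5/16 a_max=1/4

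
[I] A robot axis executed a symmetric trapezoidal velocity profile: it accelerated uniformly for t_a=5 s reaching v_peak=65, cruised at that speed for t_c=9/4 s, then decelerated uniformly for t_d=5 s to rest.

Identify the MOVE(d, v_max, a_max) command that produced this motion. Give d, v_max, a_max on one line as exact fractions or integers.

d=1885/4 v_max=65 a_max=13

a_max = 65/5 = 13
d_a = ½·65·5 = 325/2; d_c = 65·9/4 = 585/4
d = 2·325/2 + 585/4 = 1885/4
t_c = 9/4 > 0 → v_max = v_peak = 65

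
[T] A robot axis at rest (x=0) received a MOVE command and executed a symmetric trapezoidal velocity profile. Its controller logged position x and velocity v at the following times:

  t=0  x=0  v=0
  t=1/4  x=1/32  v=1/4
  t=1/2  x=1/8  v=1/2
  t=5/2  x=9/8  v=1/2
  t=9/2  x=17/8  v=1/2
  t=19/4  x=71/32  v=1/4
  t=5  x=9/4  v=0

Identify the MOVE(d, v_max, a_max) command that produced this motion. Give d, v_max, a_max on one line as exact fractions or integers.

d=9/4 v_max=1/2 a_max=1

final state: t=5, x=9/4, v=0 → d = 9/4
a_max = (1/4−0)/(1/4−0) = 1
max v = 1/2 over t∈[1/2,9/2] → v_max = 1/2
check: 1/2·(1/2+4) = 9/4 ✓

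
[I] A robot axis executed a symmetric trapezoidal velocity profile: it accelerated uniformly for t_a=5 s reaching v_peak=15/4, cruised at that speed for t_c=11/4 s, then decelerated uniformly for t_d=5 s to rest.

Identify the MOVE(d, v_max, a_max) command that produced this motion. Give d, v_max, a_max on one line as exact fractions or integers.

a_max = (15/4)/5 = 3/4
d_a = ½·15/4·5 = 75/8; d_c = 15/4·11/4 = 165/16
d = 2·75/8 + 165/16 = 465/16
t_c = 11/4 > 0 → v_max = v_peak = 15/4

d=465/16 v_max=15/4 a_max=3/4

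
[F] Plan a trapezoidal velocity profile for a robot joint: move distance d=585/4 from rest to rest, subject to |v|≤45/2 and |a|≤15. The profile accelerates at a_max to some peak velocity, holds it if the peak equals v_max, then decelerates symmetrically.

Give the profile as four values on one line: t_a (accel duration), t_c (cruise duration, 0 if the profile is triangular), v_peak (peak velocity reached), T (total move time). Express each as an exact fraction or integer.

vₘ²/aₘ = (45/2)²/15 = 135/4
585/4 ≥ 135/4 ⇒ cruise phase
t_a = (45/2)/15 = 3/2; v_peak = 45/2
d_cruise = 585/4 − 135/4 = 225/2; t_c = (225/2)/(45/2) = 5
T = 2·3/2 + 5 = 8

t_a=3/2 t_c=5 v_peak=45/2 T=8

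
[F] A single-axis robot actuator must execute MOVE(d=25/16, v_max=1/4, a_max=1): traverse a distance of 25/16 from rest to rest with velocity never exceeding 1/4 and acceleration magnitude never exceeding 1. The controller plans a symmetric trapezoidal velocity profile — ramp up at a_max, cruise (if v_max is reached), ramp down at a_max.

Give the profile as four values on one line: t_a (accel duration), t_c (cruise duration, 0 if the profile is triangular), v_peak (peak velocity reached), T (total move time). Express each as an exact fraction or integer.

v_max²/a_max = (1/4)²/1 = 1/16
25/16 ≥ 1/16 so v_max reached
t_a = (1/4)/1 = 1/4; v_peak = 1/4
d_cruise = 25/16 − 1/16 = 3/2; t_c = (3/2)/(1/4) = 6
T = 2·1/4 + 6 = 13/2

t_a=1/4 t_c=6 v_peak=1/4 T=13/2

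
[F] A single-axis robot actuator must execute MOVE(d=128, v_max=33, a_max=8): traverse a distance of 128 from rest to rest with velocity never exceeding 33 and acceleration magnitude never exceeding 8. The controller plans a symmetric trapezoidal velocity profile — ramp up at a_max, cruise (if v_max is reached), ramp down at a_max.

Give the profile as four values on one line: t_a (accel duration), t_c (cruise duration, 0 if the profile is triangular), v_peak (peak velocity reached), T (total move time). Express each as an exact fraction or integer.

t_a=4 t_c=0 v_peak=32 T=8

(v_max)²/a_max = 33²/8 = 1089/8
128 < 1089/8 so t_c = 0
v_peak = √(128·8) = √1024 = 32
t_a = 32/8 = 4; t_c = 0
T = 2·4 = 8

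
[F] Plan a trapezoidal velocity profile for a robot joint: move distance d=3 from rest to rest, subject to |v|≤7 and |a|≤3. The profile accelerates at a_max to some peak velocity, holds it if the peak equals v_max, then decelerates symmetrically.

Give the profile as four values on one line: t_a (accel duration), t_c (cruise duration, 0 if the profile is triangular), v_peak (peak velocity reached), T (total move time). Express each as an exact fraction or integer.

v_max²/a_max = 7²/3 = 49/3
3 < 49/3 → triangular
v_peak = √(3·3) = √9 = 3
t_a = 3/3 = 1; t_c = 0
T = 2·1 = 2

t_a=1 t_c=0 v_peak=3 T=2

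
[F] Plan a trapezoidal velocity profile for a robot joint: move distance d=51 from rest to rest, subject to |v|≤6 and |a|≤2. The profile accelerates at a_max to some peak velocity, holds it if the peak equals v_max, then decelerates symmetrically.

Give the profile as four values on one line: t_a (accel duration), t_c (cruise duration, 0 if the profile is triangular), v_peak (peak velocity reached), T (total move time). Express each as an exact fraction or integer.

t_a=3 t_c=11/2 v_peak=6 T=23/2

(v_max)²/a_max = 6²/2 = 18
51 ≥ 18 so v_max reached
t_a = 6/2 = 3; v_peak = 6
d_cruise = 51 − 18 = 33; t_c = 33/6 = 11/2
T = 2·3 + 11/2 = 23/2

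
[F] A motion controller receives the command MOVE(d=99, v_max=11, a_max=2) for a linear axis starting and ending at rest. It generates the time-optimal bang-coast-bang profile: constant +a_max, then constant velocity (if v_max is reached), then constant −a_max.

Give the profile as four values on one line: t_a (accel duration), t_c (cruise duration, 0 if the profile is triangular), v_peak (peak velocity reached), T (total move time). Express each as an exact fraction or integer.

v_max²/a_max = 11²/2 = 121/2
99 ≥ 121/2 ⇒ cruise phase
t_a = 11/2; v_peak = 11
d_cruise = 99 − 121/2 = 77/2; t_c = (77/2)/11 = 7/2
T = 2·11/2 + 7/2 = 29/2

t_a=11/2 t_c=7/2 v_peak=11 T=29/2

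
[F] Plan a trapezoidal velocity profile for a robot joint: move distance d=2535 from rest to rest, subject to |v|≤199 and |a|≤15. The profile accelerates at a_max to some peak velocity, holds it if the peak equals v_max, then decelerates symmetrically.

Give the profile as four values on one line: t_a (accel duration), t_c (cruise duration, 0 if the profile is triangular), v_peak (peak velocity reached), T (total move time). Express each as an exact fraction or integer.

vₘ²/aₘ = 199²/15 = 39601/15
2535 < 39601/15 → triangular
v_peak = √(2535·15) = √38025 = 195
t_a = 195/15 = 13; t_c = 0
T = 2·13 = 26

t_a=13 t_c=0 v_peak=195 T=26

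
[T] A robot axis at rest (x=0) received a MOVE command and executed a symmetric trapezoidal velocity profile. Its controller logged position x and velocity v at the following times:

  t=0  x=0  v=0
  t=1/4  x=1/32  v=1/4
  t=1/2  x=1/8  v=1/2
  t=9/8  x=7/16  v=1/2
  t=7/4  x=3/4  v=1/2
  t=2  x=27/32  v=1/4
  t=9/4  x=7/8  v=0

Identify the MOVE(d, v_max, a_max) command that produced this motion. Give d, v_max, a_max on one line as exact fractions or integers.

final state: t=9/4, x=7/8, v=0 → d = 7/8
a_max = (1/4−0)/(1/4−0) = 1
max v = 1/2 over t∈[1/2,7/4] → v_max = 1/2
check: 1/2·(1/2+5/4) = 7/8 ✓

d=7/8 v_max=1/2 a_max=1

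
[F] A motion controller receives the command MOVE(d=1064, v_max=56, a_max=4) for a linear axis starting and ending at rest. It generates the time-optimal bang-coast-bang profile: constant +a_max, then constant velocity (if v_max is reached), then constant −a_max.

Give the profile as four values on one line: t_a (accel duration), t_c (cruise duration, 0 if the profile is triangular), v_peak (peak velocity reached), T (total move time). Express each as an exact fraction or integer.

t_a=14 t_c=5 v_peak=56 T=33

vₘ²/aₘ = 56²/4 = 784
1064 ≥ 784 → trapezoidal
t_a = 56/4 = 14; v_peak = 56
d_cruise = 1064 − 784 = 280; t_c = 280/56 = 5
T = 2·14 + 5 = 33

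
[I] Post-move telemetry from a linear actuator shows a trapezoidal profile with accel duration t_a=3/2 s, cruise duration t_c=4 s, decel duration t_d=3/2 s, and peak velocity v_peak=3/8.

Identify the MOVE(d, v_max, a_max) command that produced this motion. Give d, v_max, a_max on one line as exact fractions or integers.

a_max = (3/8)/(3/2) = 1/4
d_a = ½·3/8·3/2 = 9/32; d_c = 3/8·4 = 3/2
d = 2·9/32 + 3/2 = 33/16
t_c = 4 > 0 ⇒ limit active, v_max = 3/8

d=33/16 v_max=3/8 a_max=1/4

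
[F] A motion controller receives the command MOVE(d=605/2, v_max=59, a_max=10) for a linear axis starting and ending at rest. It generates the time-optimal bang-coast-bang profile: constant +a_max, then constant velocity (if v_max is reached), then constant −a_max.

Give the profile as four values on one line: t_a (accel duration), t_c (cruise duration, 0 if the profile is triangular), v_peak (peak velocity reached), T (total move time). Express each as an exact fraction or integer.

v_max²/a_max = 59²/10 = 3481/10
605/2 < 3481/10 ⇒ no cruise
v_peak = √(605/2·10) = √3025 = 55
t_a = 55/10 = 11/2; t_c = 0
T = 2·11/2 = 11

t_a=11/2 t_c=0 v_peak=55 T=11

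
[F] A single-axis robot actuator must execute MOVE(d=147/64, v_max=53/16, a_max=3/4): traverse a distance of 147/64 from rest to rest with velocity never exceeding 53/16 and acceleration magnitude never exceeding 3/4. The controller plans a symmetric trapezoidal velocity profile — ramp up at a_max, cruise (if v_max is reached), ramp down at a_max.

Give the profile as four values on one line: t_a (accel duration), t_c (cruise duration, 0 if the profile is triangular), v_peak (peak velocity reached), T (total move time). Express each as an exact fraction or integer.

t_a=7/4 t_c=0 v_peak=21/16 T=7/2

vₘ²/aₘ = (53/16)²/(3/4) = 2809/192
147/64 < 2809/192 so t_c = 0
v_peak = √(147/64·3/4) = √(441/256) = 21/16
t_a = (21/16)/(3/4) = 7/4; t_c = 0
T = 2·7/4 = 7/2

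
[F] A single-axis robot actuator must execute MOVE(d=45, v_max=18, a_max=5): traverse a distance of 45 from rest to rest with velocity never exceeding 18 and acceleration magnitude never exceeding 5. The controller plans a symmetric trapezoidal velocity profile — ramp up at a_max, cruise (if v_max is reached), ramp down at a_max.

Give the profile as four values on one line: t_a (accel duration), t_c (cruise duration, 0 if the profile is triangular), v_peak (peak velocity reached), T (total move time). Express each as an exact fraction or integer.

vₘ²/aₘ = 18²/5 = 324/5
45 < 324/5 → triangular
v_peak = √(45·5) = √225 = 15
t_a = 15/5 = 3; t_c = 0
T = 2·3 = 6

t_a=3 t_c=0 v_peak=15 T=6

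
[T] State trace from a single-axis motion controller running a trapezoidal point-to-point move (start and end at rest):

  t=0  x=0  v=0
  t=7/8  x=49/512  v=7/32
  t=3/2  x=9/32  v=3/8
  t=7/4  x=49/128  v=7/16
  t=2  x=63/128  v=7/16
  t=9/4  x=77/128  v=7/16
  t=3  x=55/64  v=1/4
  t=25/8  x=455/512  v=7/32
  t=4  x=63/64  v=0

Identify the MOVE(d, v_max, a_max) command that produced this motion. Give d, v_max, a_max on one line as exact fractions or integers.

d=63/64 v_max=7/16 a_max=1/4

final state: t=4, x=63/64, v=0 → d = 63/64
a_max = (7/32−0)/(7/8−0) = 1/4
max v = 7/16 over t∈[7/4,9/4] → v_max = 7/16
check: 7/16·(7/4+1/2) = 63/64 ✓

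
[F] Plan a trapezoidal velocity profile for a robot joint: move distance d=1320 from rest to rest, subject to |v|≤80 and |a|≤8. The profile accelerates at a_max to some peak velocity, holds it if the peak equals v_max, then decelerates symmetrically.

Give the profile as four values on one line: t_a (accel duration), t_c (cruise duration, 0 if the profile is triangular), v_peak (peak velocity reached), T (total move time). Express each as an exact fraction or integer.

v_max²/a_max = 80²/8 = 800
1320 ≥ 800 → trapezoidal
t_a = 80/8 = 10; v_peak = 80
d_cruise = 1320 − 800 = 520; t_c = 520/80 = 13/2
T = 2·10 + 13/2 = 53/2

t_a=10 t_c=13/2 v_peak=80 T=53/2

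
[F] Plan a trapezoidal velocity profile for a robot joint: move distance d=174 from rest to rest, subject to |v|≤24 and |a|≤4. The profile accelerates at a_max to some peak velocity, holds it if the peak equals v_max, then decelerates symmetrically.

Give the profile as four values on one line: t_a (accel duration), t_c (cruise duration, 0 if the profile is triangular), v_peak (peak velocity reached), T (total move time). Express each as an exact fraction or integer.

(v_max)²/a_max = 24²/4 = 144
174 ≥ 144 → trapezoidal
t_a = 24/4 = 6; v_peak = 24
d_cruise = 174 − 144 = 30; t_c = 30/24 = 5/4
T = 2·6 + 5/4 = 53/4

t_a=6 t_c=5/4 v_peak=24 T=53/4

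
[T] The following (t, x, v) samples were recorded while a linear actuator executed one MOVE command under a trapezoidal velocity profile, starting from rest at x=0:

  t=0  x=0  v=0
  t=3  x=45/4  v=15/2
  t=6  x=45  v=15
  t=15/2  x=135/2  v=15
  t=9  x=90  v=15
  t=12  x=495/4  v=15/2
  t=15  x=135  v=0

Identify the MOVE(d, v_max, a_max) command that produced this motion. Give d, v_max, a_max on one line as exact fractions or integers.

final state: t=15, x=135, v=0 → d = 135
a_max = (15/2−0)/(3−0) = 5/2
max v = 15 over t∈[6,9] → v_max = 15
check: 15·(6+3) = 135 ✓

d=135 v_max=15 a_max=5/2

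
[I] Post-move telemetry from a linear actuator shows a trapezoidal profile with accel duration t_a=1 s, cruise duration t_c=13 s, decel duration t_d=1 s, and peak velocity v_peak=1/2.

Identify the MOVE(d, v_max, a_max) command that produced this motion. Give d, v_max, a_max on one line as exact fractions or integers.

a_max = (1/2)/1 = 1/2
d_a = ½·1/2·1 = 1/4; d_c = 1/2·13 = 13/2
d = 2·1/4 + 13/2 = 7
t_c = 13 > 0 ⇒ limit active, v_max = 1/2

d=7 v_max=1/2 a_max=1/2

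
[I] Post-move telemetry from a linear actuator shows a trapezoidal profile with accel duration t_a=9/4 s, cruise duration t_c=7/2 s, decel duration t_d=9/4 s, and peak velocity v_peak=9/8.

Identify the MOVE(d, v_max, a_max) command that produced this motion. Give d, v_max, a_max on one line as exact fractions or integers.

a_max = (9/8)/(9/4) = 1/2
d_a = ½·9/8·9/4 = 81/64; d_c = 9/8·7/2 = 63/16
d = 2·81/64 + 63/16 = 207/32
t_c = 7/2 > 0 ⇒ limit active, v_max = 9/8

d=207/32 v_max=9/8 a_max=1/2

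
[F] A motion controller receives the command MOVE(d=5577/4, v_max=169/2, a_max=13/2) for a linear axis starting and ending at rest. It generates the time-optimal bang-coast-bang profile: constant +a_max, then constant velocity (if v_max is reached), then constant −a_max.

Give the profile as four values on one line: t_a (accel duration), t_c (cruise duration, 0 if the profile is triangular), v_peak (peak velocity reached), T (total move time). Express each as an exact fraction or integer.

t_a=13 t_c=7/2 v_peak=169/2 T=59/2

v_max²/a_max = (169/2)²/(13/2) = 2197/2
5577/4 ≥ 2197/2 → trapezoidal
t_a = (169/2)/(13/2) = 13; v_peak = 169/2
d_cruise = 5577/4 − 2197/2 = 1183/4; t_c = (1183/4)/(169/2) = 7/2
T = 2·13 + 7/2 = 59/2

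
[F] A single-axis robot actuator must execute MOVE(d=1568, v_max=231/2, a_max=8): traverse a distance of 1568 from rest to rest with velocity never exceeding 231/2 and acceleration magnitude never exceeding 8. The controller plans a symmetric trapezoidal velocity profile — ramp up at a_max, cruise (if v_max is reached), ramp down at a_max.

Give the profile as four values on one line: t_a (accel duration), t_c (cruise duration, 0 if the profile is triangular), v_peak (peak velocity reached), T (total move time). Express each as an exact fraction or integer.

t_a=14 t_c=0 v_peak=112 T=28

vₘ²/aₘ = (231/2)²/8 = 53361/32
1568 < 53361/32 so t_c = 0
v_peak = √(1568·8) = √12544 = 112
t_a = 112/8 = 14; t_c = 0
T = 2·14 = 28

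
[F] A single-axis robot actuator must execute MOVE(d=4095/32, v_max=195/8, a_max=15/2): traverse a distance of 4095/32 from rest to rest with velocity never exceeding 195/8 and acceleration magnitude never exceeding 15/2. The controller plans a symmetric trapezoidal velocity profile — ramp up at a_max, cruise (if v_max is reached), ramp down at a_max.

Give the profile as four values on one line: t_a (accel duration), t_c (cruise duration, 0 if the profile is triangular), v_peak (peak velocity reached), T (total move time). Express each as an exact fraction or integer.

t_a=13/4 t_c=2 v_peak=195/8 T=17/2

(v_max)²/a_max = (195/8)²/(15/2) = 2535/32
4095/32 ≥ 2535/32 → trapezoidal
t_a = (195/8)/(15/2) = 13/4; v_peak = 195/8
d_cruise = 4095/32 − 2535/32 = 195/4; t_c = (195/4)/(195/8) = 2
T = 2·13/4 + 2 = 17/2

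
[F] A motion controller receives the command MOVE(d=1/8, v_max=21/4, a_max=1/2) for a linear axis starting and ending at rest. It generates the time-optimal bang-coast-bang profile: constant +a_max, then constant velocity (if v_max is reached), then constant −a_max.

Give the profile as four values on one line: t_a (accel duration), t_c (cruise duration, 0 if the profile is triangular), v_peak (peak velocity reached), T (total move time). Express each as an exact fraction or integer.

v_max²/a_max = (21/4)²/(1/2) = 441/8
1/8 < 441/8 ⇒ no cruise
v_peak = √(1/8·1/2) = √(1/16) = 1/4
t_a = (1/4)/(1/2) = 1/2; t_c = 0
T = 2·1/2 = 1

t_a=1/2 t_c=0 v_peak=1/4 T=1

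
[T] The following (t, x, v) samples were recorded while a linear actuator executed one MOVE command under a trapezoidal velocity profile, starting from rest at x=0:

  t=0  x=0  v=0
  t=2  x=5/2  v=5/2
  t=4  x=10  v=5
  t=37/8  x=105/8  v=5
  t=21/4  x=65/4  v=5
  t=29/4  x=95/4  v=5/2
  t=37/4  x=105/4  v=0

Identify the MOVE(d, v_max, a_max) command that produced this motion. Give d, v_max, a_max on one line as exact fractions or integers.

final state: t=37/4, x=105/4, v=0 → d = 105/4
a_max = (5/2−0)/(2−0) = 5/4
max v = 5 over t∈[4,21/4] → v_max = 5
check: 5·(4+5/4) = 105/4 ✓

d=105/4 v_max=5 a_max=5/4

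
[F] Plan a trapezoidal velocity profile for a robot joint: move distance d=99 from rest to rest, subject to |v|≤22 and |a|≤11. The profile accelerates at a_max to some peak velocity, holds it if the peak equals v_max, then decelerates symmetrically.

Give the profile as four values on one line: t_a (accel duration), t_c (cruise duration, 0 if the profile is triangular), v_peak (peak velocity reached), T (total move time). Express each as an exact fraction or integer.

(v_max)²/a_max = 22²/11 = 44
99 ≥ 44 ⇒ cruise phase
t_a = 22/11 = 2; v_peak = 22
d_cruise = 99 − 44 = 55; t_c = 55/22 = 5/2
T = 2·2 + 5/2 = 13/2

t_a=2 t_c=5/2 v_peak=22 T=13/2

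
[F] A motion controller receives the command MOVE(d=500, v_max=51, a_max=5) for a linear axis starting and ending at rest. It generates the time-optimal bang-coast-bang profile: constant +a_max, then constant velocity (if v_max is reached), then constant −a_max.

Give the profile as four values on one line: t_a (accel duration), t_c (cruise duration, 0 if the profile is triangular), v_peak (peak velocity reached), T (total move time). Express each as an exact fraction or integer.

vₘ²/aₘ = 51²/5 = 2601/5
500 < 2601/5 ⇒ no cruise
v_peak = √(500·5) = √2500 = 50
t_a = 50/5 = 10; t_c = 0
T = 2·10 = 20

t_a=10 t_c=0 v_peak=50 T=20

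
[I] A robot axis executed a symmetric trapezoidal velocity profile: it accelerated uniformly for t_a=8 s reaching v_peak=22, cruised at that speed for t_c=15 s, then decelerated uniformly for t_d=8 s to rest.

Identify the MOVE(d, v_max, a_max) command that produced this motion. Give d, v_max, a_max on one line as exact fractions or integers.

d=506 v_max=22 a_max=11/4

a_max = 22/8 = 11/4
d_a = ½·22·8 = 88; d_c = 22·15 = 330
d = 2·88 + 330 = 506
t_c = 15 > 0 → v_max = v_peak = 22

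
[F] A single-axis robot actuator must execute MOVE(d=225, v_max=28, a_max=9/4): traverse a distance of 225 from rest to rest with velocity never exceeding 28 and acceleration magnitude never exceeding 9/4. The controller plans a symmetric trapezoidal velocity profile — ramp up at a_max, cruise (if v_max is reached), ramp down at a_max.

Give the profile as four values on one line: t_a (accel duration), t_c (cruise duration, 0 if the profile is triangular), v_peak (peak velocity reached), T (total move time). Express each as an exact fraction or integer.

t_a=10 t_c=0 v_peak=45/2 T=20

v_max²/a_max = 28²/(9/4) = 3136/9
225 < 3136/9 ⇒ no cruise
v_peak = √(225·9/4) = √(2025/4) = 45/2
t_a = (45/2)/(9/4) = 10; t_c = 0
T = 2·10 = 20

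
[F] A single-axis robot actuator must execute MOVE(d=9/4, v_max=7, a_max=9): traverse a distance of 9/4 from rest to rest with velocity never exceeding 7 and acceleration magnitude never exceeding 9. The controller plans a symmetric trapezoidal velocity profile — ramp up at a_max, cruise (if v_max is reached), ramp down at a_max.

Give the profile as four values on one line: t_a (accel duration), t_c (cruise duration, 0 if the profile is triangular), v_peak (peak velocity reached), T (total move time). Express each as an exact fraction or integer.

t_a=1/2 t_c=0 v_peak=9/2 T=1

vₘ²/aₘ = 7²/9 = 49/9
9/4 < 49/9 ⇒ no cruise
v_peak = √(9/4·9) = √(81/4) = 9/2
t_a = (9/2)/9 = 1/2; t_c = 0
T = 2·1/2 = 1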